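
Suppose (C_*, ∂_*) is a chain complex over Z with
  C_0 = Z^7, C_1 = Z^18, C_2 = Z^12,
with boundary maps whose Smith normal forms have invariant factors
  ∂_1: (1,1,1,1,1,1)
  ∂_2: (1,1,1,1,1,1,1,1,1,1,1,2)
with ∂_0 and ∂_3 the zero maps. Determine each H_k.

H_0 = Z,  H_1 = Z/2Z,  H_2 = 0.

H_0: b_0 = 7 − 0 − 6 = 1; torsion from ∂_1 factors > 1: none. So H_0 = Z.
H_1: b_1 = 18 − 6 − 12 = 0; torsion from ∂_2 factors > 1: [2]. So H_1 = Z/2Z.
H_2: b_2 = 12 − 12 − 0 = 0; torsion from ∂_3 factors > 1: none. So H_2 = 0.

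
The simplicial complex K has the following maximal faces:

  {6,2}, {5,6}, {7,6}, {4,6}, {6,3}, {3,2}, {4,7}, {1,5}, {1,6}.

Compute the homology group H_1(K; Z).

H_1 ≅ Z^3.

Fix the vertex order 1 < 2 < 3 < 4 < 5 < 6 < 7 and write every simplex with vertices in increasing order. Then dim K = 1 and the simplices of K are:

  0-simplices (7): [1], [2], [3], [4], [5], [6], [7]
  1-simplices (9): [1,5], [1,6], [2,3], [2,6], [3,6], [4,6], [4,7], [5,6], [6,7]

Hence C_0 ≅ Z^7, C_1 ≅ Z^9.

The boundary map ∂_1: C_1 → C_0 is given by ∂[p,q] = [q] − [p]. For instance
  ∂[4,6] = [6] − [4].
As a 7×9 matrix over Z this has rank 6, with invariant factors (1,1,1,1,1,1).

Reading off H_k = ker ∂_k / im ∂_{k+1}:

  H_1: rank ker ∂_1 − rank ∂_2 = (9 − 6) − 0 = 3, and there is no ∂_2, so H_1 = Z^3.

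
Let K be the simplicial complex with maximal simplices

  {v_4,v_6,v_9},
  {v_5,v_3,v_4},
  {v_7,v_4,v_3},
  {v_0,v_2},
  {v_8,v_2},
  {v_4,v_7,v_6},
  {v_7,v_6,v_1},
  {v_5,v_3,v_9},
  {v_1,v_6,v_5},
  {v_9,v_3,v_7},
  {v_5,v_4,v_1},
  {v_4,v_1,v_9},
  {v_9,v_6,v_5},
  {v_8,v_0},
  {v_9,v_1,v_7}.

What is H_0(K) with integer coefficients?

H_0 ≅ Z^2.

We work with the vertex ordering v_0 < v_1 < v_2 < v_3 < v_4 < v_5 < v_6 < v_7 < v_8 < v_9. The simplices of K, each written with vertices in increasing order, are:

  0-simplices (10): [v_0], [v_1], [v_2], [v_3], [v_4], [v_5], [v_6], [v_7], [v_8], [v_9]
  1-simplices (21): (21 of them)
  2-simplices (12): (12 of them)

giving chain groups C_0 ≅ Z^10, C_1 ≅ Z^21, C_2 ≅ Z^12.

The boundary map ∂_1: C_1 → C_0 is given by ∂[p,q] = [q] − [p]. For instance
  ∂[v_4,v_7] = [v_7] − [v_4].
The resulting 10×21 matrix has rank 8, and its Smith normal form has invariant factors (1,1,1,1,1,1,1,1).

The boundary map ∂_2: C_2 → C_1 acts by ∂[p,q,r] = [q,r] − [p,r] + [p,q]. For instance
  ∂[v_1,v_6,v_7] = [v_6,v_7] − [v_1,v_7] + [v_1,v_6],
  ∂[v_3,v_4,v_5] = [v_4,v_5] − [v_3,v_5] + [v_3,v_4].
The 21×12 boundary matrix has rank 12 and Smith normal form diag(1,1,1,1,1,1,1,1,1,1,1,2).

From H_k ≅ ker(∂_k) / im(∂_{k+1}) we obtain:

  H_0: rank C_0 − rank ∂_1 = 10 − 8 = 2, and the invariant factors of ∂_1 are all 1, so H_0 = Z^2.

(K is a triangulation of the disjoint union of the circle S^1 and the real projective plane RP^2.)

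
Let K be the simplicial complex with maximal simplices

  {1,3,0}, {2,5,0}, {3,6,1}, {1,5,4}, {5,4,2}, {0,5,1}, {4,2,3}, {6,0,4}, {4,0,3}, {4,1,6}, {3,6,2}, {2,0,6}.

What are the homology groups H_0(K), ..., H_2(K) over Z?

We work with the vertex ordering 0 < 1 < 2 < 3 < 4 < 5 < 6. The simplices of K, each written with vertices in increasing order, are:

  0-simplices (7): [0], [1], [2], [3], [4], [5], [6]
  1-simplices (18): [0,1], [0,2], [0,3], [0,4], [0,5], [0,6], [1,3], [1,4], [1,5], [1,6], [2,3], [2,4], [2,5], [2,6], [3,4], [3,6], [4,5], [4,6]
  2-simplices (12): [0,1,3], [0,1,5], [0,2,5], [0,2,6], [0,3,4], [0,4,6], [1,3,6], [1,4,5], [1,4,6], [2,3,4], [2,3,6], [2,4,5]

giving chain groups C_0 ≅ Z^7, C_1 ≅ Z^18, C_2 ≅ Z^12.

Boundary ∂_1: C_1 → C_0 sends each edge [p,q] (with p < q) to q − p. For instance
  ∂[0,3] = [3] − [0].
As a 7×18 matrix over Z this has rank 6, with invariant factors (1,1,1,1,1,1).

Boundary ∂_2: C_2 → C_1 acts by ∂[p,q,r] = [q,r] − [p,r] + [p,q]. For instance
  ∂[0,1,3] = [1,3] − [0,3] + [0,1],
  ∂[0,2,5] = [2,5] − [0,5] + [0,2].
As a 18×12 matrix over Z this has rank 12, with invariant factors (1,1,1,1,1,1,1,1,1,1,1,2).

Now H_k = ker ∂_k / im ∂_{k+1}, so:

  H_0: rank C_0 − rank ∂_1 = 7 − 6 = 1, and the invariant factors of ∂_1 are all 1, so H_0 ≅ Z.
  H_1: rank ker ∂_1 − rank ∂_2 = (18 − 6) − 12 = 0, and ∂_2 has invariant factor 2 > 1, so H_1 ≅ Z/2Z.
  H_2: rank ker ∂_2 − rank ∂_3 = (12 − 12) − 0 = 0, and there is no ∂_3, so H_2 ≅ 0.

As a check, the Euler characteristic is 7 − 18 + 12 = 1, which agrees with 1 − 0 + 0 = 1.
(K is a triangulation of the real projective plane RP^2.)

H_0 ≅ Z,  H_1 ≅ Z/2Z,  H_2 = 0.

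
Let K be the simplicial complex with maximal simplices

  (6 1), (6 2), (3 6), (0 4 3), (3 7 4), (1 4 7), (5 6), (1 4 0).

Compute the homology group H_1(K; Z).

H_1 = Z.

Fix the vertex order 0 < 1 < 2 < 3 < 4 < 5 < 6 < 7 and write every simplex with vertices in increasing order. Then dim K = 2 and the simplices of K are:

  0-simplices (8): [0], [1], [2], [3], [4], [5], [6], [7]
  1-simplices (12): [0,1], [0,3], [0,4], [1,4], [1,6], [1,7], [2,6], [3,4], [3,6], [3,7], [4,7], [5,6]
  2-simplices (4): [0,1,4], [0,3,4], [1,4,7], [3,4,7]

giving chain groups C_0 ≅ Z^8, C_1 ≅ Z^12, C_2 ≅ Z^4.

The boundary map ∂_1: C_1 → C_0 sends each edge [p,q] (with p < q) to q − p.
As a 8×12 matrix over Z this has rank 7, with invariant factors (1,1,1,1,1,1,1).

The boundary map ∂_2: C_2 → C_1 acts by ∂[p,q,r] = [q,r] − [p,r] + [p,q]. For instance
  ∂[0,1,4] = [1,4] − [0,4] + [0,1],
  ∂[0,3,4] = [3,4] − [0,4] + [0,3].
This gives a 12×4 integer matrix of rank 4; reducing to Smith normal form yields diagonal entries (1,1,1,1).

Computing H_k = (kernel of ∂_k) / (image of ∂_{k+1}):

  H_1: rank ker ∂_1 − rank ∂_2 = (12 − 7) − 4 = 1, and the invariant factors of ∂_2 are all 1, so H_1 ≅ Z.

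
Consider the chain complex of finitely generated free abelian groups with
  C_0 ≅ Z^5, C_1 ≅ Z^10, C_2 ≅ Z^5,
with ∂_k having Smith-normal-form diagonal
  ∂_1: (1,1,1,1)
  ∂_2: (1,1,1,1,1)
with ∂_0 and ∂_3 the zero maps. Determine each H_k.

H_0 ≅ Z,  H_1 ≅ Z,  H_2 = 0.

H_0: b_0 = 5 − 0 − 4 = 1; torsion from ∂_1 factors > 1: none. So H_0 ≅ Z.
H_1: b_1 = 10 − 4 − 5 = 1; torsion from ∂_2 factors > 1: none. So H_1 ≅ Z.
H_2: b_2 = 5 − 5 − 0 = 0; torsion from ∂_3 factors > 1: none. So H_2 ≅ 0.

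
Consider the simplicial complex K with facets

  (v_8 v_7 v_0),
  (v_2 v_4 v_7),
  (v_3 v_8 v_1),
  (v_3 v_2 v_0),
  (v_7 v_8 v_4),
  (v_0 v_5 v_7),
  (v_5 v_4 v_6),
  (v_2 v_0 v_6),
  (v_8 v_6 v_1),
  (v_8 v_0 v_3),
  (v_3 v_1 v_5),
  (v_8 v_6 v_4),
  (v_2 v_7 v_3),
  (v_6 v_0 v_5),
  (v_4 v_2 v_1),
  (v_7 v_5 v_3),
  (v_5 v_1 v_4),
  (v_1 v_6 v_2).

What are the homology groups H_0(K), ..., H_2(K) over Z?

Take the total order v_0 < v_1 < v_2 < v_3 < v_4 < v_5 < v_6 < v_7 < v_8 on the vertex set. Then K (dimension 2) consists of the simplices:

  0-simplices (9): [v_0], [v_1], [v_2], [v_3], [v_4], [v_5], [v_6], [v_7], [v_8]
  1-simplices (27): (27 of them)
  2-simplices (18): (18 of them)

giving chain groups C_0 ≅ Z^9, C_1 ≅ Z^27, C_2 ≅ Z^18.

Boundary ∂_1: C_1 → C_0 maps an edge to its endpoints' difference, ∂[p,q] = q − p.
This gives a 9×27 integer matrix of rank 8; reducing to Smith normal form yields diagonal entries (1,1,1,1,1,1,1,1).

Boundary ∂_2: C_2 → C_1 acts by ∂[p,q,r] = [q,r] − [p,r] + [p,q]. For instance
  ∂[v_4,v_6,v_8] = [v_6,v_8] − [v_4,v_8] + [v_4,v_6],
  ∂[v_0,v_5,v_6] = [v_5,v_6] − [v_0,v_6] + [v_0,v_5].
The 27×18 boundary matrix has rank 18 and Smith normal form diag(1,1,1,1,1,1,1,1,1,1,1,1,1,1,1,1,1,2).

Computing H_k = (kernel of ∂_k) / (image of ∂_{k+1}):

  H_0: rank C_0 − rank ∂_1 = 9 − 8 = 1, and the invariant factors of ∂_1 are all 1, so H_0 ≅ Z.
  H_1: rank ker ∂_1 − rank ∂_2 = (27 − 8) − 18 = 1, and ∂_2 has invariant factor 2 > 1, so H_1 ≅ Z ⊕ Z/2.
  H_2: rank ker ∂_2 − rank ∂_3 = (18 − 18) − 0 = 0, and there is no ∂_3, so H_2 ≅ 0.

As a check, the Euler characteristic is 9 − 27 + 18 = 0, which agrees with 1 − 1 + 0 = 0.

H_0 ≅ Z,  H_1 ≅ Z ⊕ Z/2,  H_2 = 0.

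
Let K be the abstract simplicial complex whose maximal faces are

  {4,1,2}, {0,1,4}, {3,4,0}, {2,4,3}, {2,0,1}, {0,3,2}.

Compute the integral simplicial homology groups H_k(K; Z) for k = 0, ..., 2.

H_0 = Z,  H_1 = 0,  H_2 = Z.

Order the vertices as 0 < 1 < 2 < 3 < 4. Listing each simplex with vertices in this order, K has dimension 2 with simplices:

  0-simplices (5): [0], [1], [2], [3], [4]
  1-simplices (9): [0,1], [0,2], [0,3], [0,4], [1,2], [1,4], [2,3], [2,4], [3,4]
  2-simplices (6): [0,1,2], [0,1,4], [0,2,3], [0,3,4], [1,2,4], [2,3,4]

Hence C_0 ≅ Z^5, C_1 ≅ Z^9, C_2 ≅ Z^6.

∂_1: C_1 → C_0 maps an edge to its endpoints' difference, ∂[p,q] = q − p. For instance
  ∂[3,4] = [4] − [3].
As a 5×9 matrix over Z this has rank 4, with invariant factors (1,1,1,1).

The boundary map ∂_2: C_2 → C_1 acts by ∂[p,q,r] = [q,r] − [p,r] + [p,q]. For instance
  ∂[0,1,2] = [1,2] − [0,2] + [0,1],
  ∂[0,1,4] = [1,4] − [0,4] + [0,1].
This gives a 9×6 integer matrix of rank 5; reducing to Smith normal form yields diagonal entries (1,1,1,1,1).

Now H_k = ker ∂_k / im ∂_{k+1}, so:

  H_0: rank C_0 − rank ∂_1 = 5 − 4 = 1, and the invariant factors of ∂_1 are all 1, so H_0 ≅ Z.
  H_1: rank ker ∂_1 − rank ∂_2 = (9 − 4) − 5 = 0, and the invariant factors of ∂_2 are all 1, so H_1 ≅ 0.
  H_2: rank ker ∂_2 − rank ∂_3 = (6 − 5) − 0 = 1, and there is no ∂_3, so H_2 ≅ Z.

As a check, the Euler characteristic is 5 − 9 + 6 = 2, which agrees with 1 − 0 + 1 = 2.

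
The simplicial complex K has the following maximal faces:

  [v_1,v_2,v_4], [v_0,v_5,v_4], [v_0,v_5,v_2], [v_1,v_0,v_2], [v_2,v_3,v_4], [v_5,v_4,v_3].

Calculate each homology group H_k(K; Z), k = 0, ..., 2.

Order the vertices as v_0 < v_1 < v_2 < v_3 < v_4 < v_5. Listing each simplex with vertices in this order, K has dimension 2 with simplices:

  0-simplices (6): [v_0], [v_1], [v_2], [v_3], [v_4], [v_5]
  1-simplices (12): [v_0,v_1], [v_0,v_2], [v_0,v_4], [v_0,v_5], [v_1,v_2], [v_1,v_4], [v_2,v_3], [v_2,v_4], [v_2,v_5], [v_3,v_4], [v_3,v_5], [v_4,v_5]
  2-simplices (6): [v_0,v_1,v_2], [v_0,v_2,v_5], [v_0,v_4,v_5], [v_1,v_2,v_4], [v_2,v_3,v_4], [v_3,v_4,v_5]

Hence C_0 ≅ Z^6, C_1 ≅ Z^12, C_2 ≅ Z^6.

∂_1: C_1 → C_0 maps an edge to its endpoints' difference, ∂[p,q] = q − p.
This gives a 6×12 integer matrix of rank 5; reducing to Smith normal form yields diagonal entries (1,1,1,1,1).

Boundary ∂_2: C_2 → C_1 acts by ∂[p,q,r] = [q,r] − [p,r] + [p,q]. For instance
  ∂[v_2,v_3,v_4] = [v_3,v_4] − [v_2,v_4] + [v_2,v_3],
  ∂[v_3,v_4,v_5] = [v_4,v_5] − [v_3,v_5] + [v_3,v_4].
The resulting 12×6 matrix has rank 6, and its Smith normal form has invariant factors (1,1,1,1,1,1).

Computing H_k = (kernel of ∂_k) / (image of ∂_{k+1}):

  H_0: rank C_0 − rank ∂_1 = 6 − 5 = 1, and the invariant factors of ∂_1 are all 1, so H_0 ≅ Z.
  H_1: rank ker ∂_1 − rank ∂_2 = (12 − 5) − 6 = 1, and the invariant factors of ∂_2 are all 1, so H_1 ≅ Z.
  H_2: rank ker ∂_2 − rank ∂_3 = (6 − 6) − 0 = 0, and there is no ∂_3, so H_2 ≅ 0.

As a check, the Euler characteristic is 6 − 12 + 6 = 0, which agrees with 1 − 1 + 0 = 0.

H_0 ≅ Z,  H_1 ≅ Z,  H_2 = 0.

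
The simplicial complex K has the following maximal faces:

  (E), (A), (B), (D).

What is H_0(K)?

Take the total order A < B < D < E on the vertex set. Then K (dimension 0) consists of the simplices:

  0-simplices (4): A, B, D, E

so the chain groups are C_0 ≅ Z^4.

Reading off H_k = ker ∂_k / im ∂_{k+1}:

  H_0: rank C_0 − rank ∂_1 = 4 − 0 = 4, and there is no ∂_1, so H_0 = Z^4.

(K is a triangulation of a set of 4 points.)

H_0 = Z^4.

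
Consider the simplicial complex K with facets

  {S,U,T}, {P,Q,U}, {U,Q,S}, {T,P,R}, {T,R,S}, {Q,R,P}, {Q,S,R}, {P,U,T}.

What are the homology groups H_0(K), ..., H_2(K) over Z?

K has 6 vertices, 12 edges, 8 triangles.
rank ∂_0 = 0, rank ∂_1 = 5 ⇒ b_0 = 6 − 0 − 5 = 1; all invariant factors of ∂_1 are 1 so no torsion. So H_0 ≅ Z.
rank ∂_1 = 5, rank ∂_2 = 7 ⇒ b_1 = 12 − 5 − 7 = 0; all invariant factors of ∂_2 are 1 so no torsion. So H_1 ≅ 0.
rank ∂_2 = 7, rank ∂_3 = 0 ⇒ b_2 = 8 − 7 − 0 = 1. So H_2 ≅ Z.

H_0 = Z,  H_1 = 0,  H_2 = Z.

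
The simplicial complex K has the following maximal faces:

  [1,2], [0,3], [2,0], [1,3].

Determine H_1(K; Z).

H_1 = Z.

K has 4 vertices, 4 edges.
rank ∂_1 = 3, rank ∂_2 = 0 ⇒ b_1 = 4 − 3 − 0 = 1. So H_1 ≅ Z.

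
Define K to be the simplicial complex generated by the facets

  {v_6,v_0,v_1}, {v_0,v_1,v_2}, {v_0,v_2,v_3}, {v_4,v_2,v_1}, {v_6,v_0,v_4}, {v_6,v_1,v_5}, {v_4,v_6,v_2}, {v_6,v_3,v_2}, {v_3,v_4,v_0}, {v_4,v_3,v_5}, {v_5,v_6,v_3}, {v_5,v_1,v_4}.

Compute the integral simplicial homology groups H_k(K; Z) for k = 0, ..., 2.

H_0 ≅ Z,  H_1 ≅ Z/2,  H_2 = 0.

Fix the vertex order v_0 < v_1 < v_2 < v_3 < v_4 < v_5 < v_6 and write every simplex with vertices in increasing order. Then dim K = 2 and the simplices of K are:

  0-simplices (7): [v_0], [v_1], [v_2], [v_3], [v_4], [v_5], [v_6]
  1-simplices (18): (18 of them)
  2-simplices (12): (12 of them)

Hence C_0 ≅ Z^7, C_1 ≅ Z^18, C_2 ≅ Z^12.

∂_1: C_1 → C_0 is given by ∂[p,q] = [q] − [p]. For instance
  ∂[v_2,v_6] = [v_6] − [v_2].
The resulting 7×18 matrix has rank 6, and its Smith normal form has invariant factors (1,1,1,1,1,1).

Boundary ∂_2: C_2 → C_1 sends each 2-simplex [p,q,r] to [q,r] − [p,r] + [p,q]. For instance
  ∂[v_1,v_2,v_4] = [v_2,v_4] − [v_1,v_4] + [v_1,v_2],
  ∂[v_2,v_3,v_6] = [v_3,v_6] − [v_2,v_6] + [v_2,v_3].
The 18×12 boundary matrix has rank 12 and Smith normal form diag(1,1,1,1,1,1,1,1,1,1,1,2).

Now H_k = ker ∂_k / im ∂_{k+1}, so:

  H_0: rank C_0 − rank ∂_1 = 7 − 6 = 1, and the invariant factors of ∂_1 are all 1, so H_0 ≅ Z.
  H_1: rank ker ∂_1 − rank ∂_2 = (18 − 6) − 12 = 0, and ∂_2 has invariant factor 2 > 1, so H_1 ≅ Z/2.
  H_2: rank ker ∂_2 − rank ∂_3 = (12 − 12) − 0 = 0, and there is no ∂_3, so H_2 ≅ 0.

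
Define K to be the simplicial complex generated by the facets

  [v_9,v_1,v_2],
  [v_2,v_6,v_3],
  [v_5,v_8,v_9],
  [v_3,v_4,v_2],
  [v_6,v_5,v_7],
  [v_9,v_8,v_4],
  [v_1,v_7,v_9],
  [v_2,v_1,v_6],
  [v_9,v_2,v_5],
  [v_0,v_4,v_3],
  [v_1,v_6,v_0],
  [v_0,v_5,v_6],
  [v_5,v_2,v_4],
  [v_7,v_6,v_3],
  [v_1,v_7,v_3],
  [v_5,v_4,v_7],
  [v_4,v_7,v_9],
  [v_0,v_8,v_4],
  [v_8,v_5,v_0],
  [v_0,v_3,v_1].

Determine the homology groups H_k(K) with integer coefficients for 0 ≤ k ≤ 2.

H_0 ≅ Z,  H_1 ≅ Z ⊕ Z/2,  H_2 = 0.

Order the vertices as v_0 < v_1 < v_2 < v_3 < v_4 < v_5 < v_6 < v_7 < v_8 < v_9. Listing each simplex with vertices in this order, K has dimension 2 with simplices:

  0-simplices (10): [v_0], [v_1], [v_2], [v_3], [v_4], [v_5], [v_6], [v_7], [v_8], [v_9]
  1-simplices (30): (30 of them)
  2-simplices (20): (20 of them)

giving chain groups C_0 ≅ Z^10, C_1 ≅ Z^30, C_2 ≅ Z^20.

∂_1: C_1 → C_0 sends each edge [p,q] (with p < q) to q − p.
As a 10×30 matrix over Z this has rank 9, with invariant factors (1,1,1,1,1,1,1,1,1).

Boundary ∂_2: C_2 → C_1 sends each 2-simplex [p,q,r] to [q,r] − [p,r] + [p,q]. For instance
  ∂[v_0,v_5,v_6] = [v_5,v_6] − [v_0,v_6] + [v_0,v_5],
  ∂[v_1,v_2,v_6] = [v_2,v_6] − [v_1,v_6] + [v_1,v_2].
The resulting 30×20 matrix has rank 20, and its Smith normal form has invariant factors (1,1,1,1,1,1,1,1,1,1,1,1,1,1,1,1,1,1,1,2).

Computing H_k = (kernel of ∂_k) / (image of ∂_{k+1}):

  H_0: rank C_0 − rank ∂_1 = 10 − 9 = 1, and the invariant factors of ∂_1 are all 1, so H_0 = Z.
  H_1: rank ker ∂_1 − rank ∂_2 = (30 − 9) − 20 = 1, and ∂_2 has invariant factor 2 > 1, so H_1 = Z ⊕ Z/2.
  H_2: rank ker ∂_2 − rank ∂_3 = (20 − 20) − 0 = 0, and there is no ∂_3, so H_2 = 0.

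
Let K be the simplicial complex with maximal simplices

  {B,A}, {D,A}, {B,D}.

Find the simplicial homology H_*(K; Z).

We work with the vertex ordering A < B < D. The simplices of K, each written with vertices in increasing order, are:

  0-simplices (3): A, B, D
  1-simplices (3): AB, AD, BD

Hence C_0 ≅ Z^3, C_1 ≅ Z^3.

Boundary ∂_1: C_1 → C_0 is given by ∂[p,q] = [q] − [p].
The 3×3 boundary matrix has rank 2 and Smith normal form diag(1,1).

From H_k ≅ ker(∂_k) / im(∂_{k+1}) we obtain:

  H_0: rank C_0 − rank ∂_1 = 3 − 2 = 1, and the invariant factors of ∂_1 are all 1, so H_0 = Z.
  H_1: rank ker ∂_1 − rank ∂_2 = (3 − 2) − 0 = 1, and there is no ∂_2, so H_1 = Z.

As a check, the Euler characteristic is 3 − 3 = 0, which agrees with 1 − 1 = 0.
(K is a triangulation of the circle S^1.)

H_0 ≅ Z,  H_1 ≅ Z.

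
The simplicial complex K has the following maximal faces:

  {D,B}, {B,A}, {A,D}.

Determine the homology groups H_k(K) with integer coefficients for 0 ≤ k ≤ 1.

H_0 = Z,  H_1 = Z.

Take the total order A < B < D on the vertex set. Then K (dimension 1) consists of the simplices:

  0-simplices (3): A, B, D
  1-simplices (3): AB, AD, BD

giving chain groups C_0 ≅ Z^3, C_1 ≅ Z^3.

∂_1: C_1 → C_0 is given by ∂[p,q] = [q] − [p]. For instance
  ∂AD = D − A.
The 3×3 boundary matrix has rank 2 and Smith normal form diag(1,1).

From H_k ≅ ker(∂_k) / im(∂_{k+1}) we obtain:

  H_0: rank C_0 − rank ∂_1 = 3 − 2 = 1, and the invariant factors of ∂_1 are all 1, so H_0 = Z.
  H_1: rank ker ∂_1 − rank ∂_2 = (3 − 2) − 0 = 1, and there is no ∂_2, so H_1 = Z.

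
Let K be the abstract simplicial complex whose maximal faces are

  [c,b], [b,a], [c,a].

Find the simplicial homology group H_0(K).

H_0 = Z.

We work with the vertex ordering a < b < c. The simplices of K, each written with vertices in increasing order, are:

  0-simplices (3): a, b, c
  1-simplices (3): ab, ac, bc

Hence C_0 ≅ Z^3, C_1 ≅ Z^3.

The boundary map ∂_1: C_1 → C_0 maps an edge to its endpoints' difference, ∂[p,q] = q − p.
This gives a 3×3 integer matrix of rank 2; reducing to Smith normal form yields diagonal entries (1,1).

Now H_k = ker ∂_k / im ∂_{k+1}, so:

  H_0: rank C_0 − rank ∂_1 = 3 − 2 = 1, and the invariant factors of ∂_1 are all 1, so H_0 ≅ Z.

(K is a triangulation of the circle S^1.)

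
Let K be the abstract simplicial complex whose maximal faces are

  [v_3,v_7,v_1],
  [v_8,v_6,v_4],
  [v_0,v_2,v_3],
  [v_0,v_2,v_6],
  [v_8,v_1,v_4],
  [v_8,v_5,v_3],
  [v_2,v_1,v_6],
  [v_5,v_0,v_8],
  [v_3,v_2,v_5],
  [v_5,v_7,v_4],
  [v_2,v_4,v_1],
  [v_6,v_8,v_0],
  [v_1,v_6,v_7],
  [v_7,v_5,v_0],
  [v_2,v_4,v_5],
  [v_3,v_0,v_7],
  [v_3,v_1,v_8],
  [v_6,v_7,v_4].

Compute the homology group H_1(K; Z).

Fix the vertex order v_0 < v_1 < v_2 < v_3 < v_4 < v_5 < v_6 < v_7 < v_8 and write every simplex with vertices in increasing order. Then dim K = 2 and the simplices of K are:

  0-simplices (9): [v_0], [v_1], [v_2], [v_3], [v_4], [v_5], [v_6], [v_7], [v_8]
  1-simplices (27): (27 of them)
  2-simplices (18): (18 of them)

so the chain groups are C_0 ≅ Z^9, C_1 ≅ Z^27, C_2 ≅ Z^18.

∂_1: C_1 → C_0 maps an edge to its endpoints' difference, ∂[p,q] = q − p. For instance
  ∂[v_0,v_5] = [v_5] − [v_0].
The resulting 9×27 matrix has rank 8, and its Smith normal form has invariant factors (1,1,1,1,1,1,1,1).

Boundary ∂_2: C_2 → C_1 acts by ∂[p,q,r] = [q,r] − [p,r] + [p,q]. For instance
  ∂[v_3,v_5,v_8] = [v_5,v_8] − [v_3,v_8] + [v_3,v_5],
  ∂[v_1,v_2,v_4] = [v_2,v_4] − [v_1,v_4] + [v_1,v_2].
As a 27×18 matrix over Z this has rank 18, with invariant factors (1,1,1,1,1,1,1,1,1,1,1,1,1,1,1,1,1,2).

Now H_k = ker ∂_k / im ∂_{k+1}, so:

  H_1: rank ker ∂_1 − rank ∂_2 = (27 − 8) − 18 = 1, and ∂_2 has invariant factor 2 > 1, so H_1 = Z ⊕ Z/2Z.

H_1 = Z ⊕ Z/2Z.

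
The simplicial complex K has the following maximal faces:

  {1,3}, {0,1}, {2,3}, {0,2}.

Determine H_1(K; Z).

H_1 ≅ Z.

Take the total order 0 < 1 < 2 < 3 on the vertex set. Then K (dimension 1) consists of the simplices:

  0-simplices (4): [0], [1], [2], [3]
  1-simplices (4): [0,1], [0,2], [1,3], [2,3]

Hence C_0 ≅ Z^4, C_1 ≅ Z^4.

The boundary map ∂_1: C_1 → C_0 maps an edge to its endpoints' difference, ∂[p,q] = q − p.
The 4×4 boundary matrix has rank 3 and Smith normal form diag(1,1,1).

Reading off H_k = ker ∂_k / im ∂_{k+1}:

  H_1: rank ker ∂_1 − rank ∂_2 = (4 − 3) − 0 = 1, and there is no ∂_2, so H_1 = Z.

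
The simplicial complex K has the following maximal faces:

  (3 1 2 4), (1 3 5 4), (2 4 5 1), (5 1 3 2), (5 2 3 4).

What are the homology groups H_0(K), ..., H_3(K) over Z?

H_0 ≅ Z,  H_1 = 0,  H_2 = 0,  H_3 ≅ Z.

Order the vertices as 1 < 2 < 3 < 4 < 5. Listing each simplex with vertices in this order, K has dimension 3 with simplices:

  0-simplices (5): [1], [2], [3], [4], [5]
  1-simplices (10): [1,2], [1,3], [1,4], [1,5], [2,3], [2,4], [2,5], [3,4], [3,5], [4,5]
  2-simplices (10): [1,2,3], [1,2,4], [1,2,5], [1,3,4], [1,3,5], [1,4,5], [2,3,4], [2,3,5], [2,4,5], [3,4,5]
  3-simplices (5): [1,2,3,4], [1,2,3,5], [1,2,4,5], [1,3,4,5], [2,3,4,5]

Hence C_0 ≅ Z^5, C_1 ≅ Z^10, C_2 ≅ Z^10, C_3 ≅ Z^5.

Boundary ∂_1: C_1 → C_0 maps an edge to its endpoints' difference, ∂[p,q] = q − p. For instance
  ∂[2,5] = [5] − [2].
The 5×10 boundary matrix has rank 4 and Smith normal form diag(1,1,1,1).

Boundary ∂_2: C_2 → C_1 acts by ∂[p,q,r] = [q,r] − [p,r] + [p,q]. For instance
  ∂[1,3,5] = [3,5] − [1,5] + [1,3],
  ∂[2,3,5] = [3,5] − [2,5] + [2,3].
This gives a 10×10 integer matrix of rank 6; reducing to Smith normal form yields diagonal entries (1,1,1,1,1,1).

∂_3: C_3 → C_2 sends each 3-simplex σ to the alternating sum Σ_i (−1)^i (σ with its i-th vertex removed). For instance
  ∂[1,2,4,5] = [2,4,5] − [1,4,5] + [1,2,5] − [1,2,4],
  ∂[1,2,3,4] = [2,3,4] − [1,3,4] + [1,2,4] − [1,2,3].
The resulting 10×5 matrix has rank 4, and its Smith normal form has invariant factors (1,1,1,1).

From H_k ≅ ker(∂_k) / im(∂_{k+1}) we obtain:

  H_0: rank C_0 − rank ∂_1 = 5 − 4 = 1, and the invariant factors of ∂_1 are all 1, so H_0 = Z.
  H_1: rank ker ∂_1 − rank ∂_2 = (10 − 4) − 6 = 0, and the invariant factors of ∂_2 are all 1, so H_1 = 0.
  H_2: rank ker ∂_2 − rank ∂_3 = (10 − 6) − 4 = 0, and the invariant factors of ∂_3 are all 1, so H_2 = 0.
  H_3: rank ker ∂_3 − rank ∂_4 = (5 − 4) − 0 = 1, and there is no ∂_4, so H_3 = Z.

As a check, the Euler characteristic is 5 − 10 + 10 − 5 = 0, which agrees with 1 − 0 + 0 − 1 = 0.
(K is a triangulation of the 3-sphere S^3.)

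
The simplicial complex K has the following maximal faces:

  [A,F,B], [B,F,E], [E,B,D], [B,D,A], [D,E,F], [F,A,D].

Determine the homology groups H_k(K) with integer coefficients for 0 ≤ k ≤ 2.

H_0 = Z,  H_1 = 0,  H_2 = Z.

K has 5 vertices, 9 edges, 6 triangles.
rank ∂_0 = 0, rank ∂_1 = 4 ⇒ b_0 = 5 − 0 − 4 = 1; all invariant factors of ∂_1 are 1 so no torsion. So H_0 ≅ Z.
rank ∂_1 = 4, rank ∂_2 = 5 ⇒ b_1 = 9 − 4 − 5 = 0; all invariant factors of ∂_2 are 1 so no torsion. So H_1 ≅ 0.
rank ∂_2 = 5, rank ∂_3 = 0 ⇒ b_2 = 6 − 5 − 0 = 1. So H_2 ≅ Z.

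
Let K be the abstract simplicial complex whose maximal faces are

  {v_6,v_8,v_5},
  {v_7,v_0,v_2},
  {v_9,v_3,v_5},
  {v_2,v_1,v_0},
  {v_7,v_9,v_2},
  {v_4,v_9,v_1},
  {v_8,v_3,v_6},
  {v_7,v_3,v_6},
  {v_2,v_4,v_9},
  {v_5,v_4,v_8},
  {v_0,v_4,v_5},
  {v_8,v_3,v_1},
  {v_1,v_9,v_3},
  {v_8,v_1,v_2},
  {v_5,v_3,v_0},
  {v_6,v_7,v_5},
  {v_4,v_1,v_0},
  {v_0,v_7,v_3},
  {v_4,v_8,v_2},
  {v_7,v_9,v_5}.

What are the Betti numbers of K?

K has 10 vertices, 30 edges, 20 triangles.
rank ∂_0 = 0, rank ∂_1 = 9 ⇒ b_0 = 10 − 0 − 9 = 1; all invariant factors of ∂_1 are 1 so no torsion. So H_0 ≅ Z.
rank ∂_1 = 9, rank ∂_2 = 20 ⇒ b_1 = 30 − 9 − 20 = 1; ∂_2 has invariant factor(s) [2] giving torsion. So H_1 ≅ Z ⊕ Z/2Z.
rank ∂_2 = 20, rank ∂_3 = 0 ⇒ b_2 = 20 − 20 − 0 = 0. So H_2 ≅ 0.

b_0 = 1, b_1 = 1, b_2 = 0.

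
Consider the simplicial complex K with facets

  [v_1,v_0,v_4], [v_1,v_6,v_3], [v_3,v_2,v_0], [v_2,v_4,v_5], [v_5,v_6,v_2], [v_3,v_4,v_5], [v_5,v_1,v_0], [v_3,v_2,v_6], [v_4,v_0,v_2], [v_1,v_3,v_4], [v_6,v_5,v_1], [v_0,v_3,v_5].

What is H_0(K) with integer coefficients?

H_0 ≅ Z.

Order the vertices as v_0 < v_1 < v_2 < v_3 < v_4 < v_5 < v_6. Listing each simplex with vertices in this order, K has dimension 2 with simplices:

  0-simplices (7): [v_0], [v_1], [v_2], [v_3], [v_4], [v_5], [v_6]
  1-simplices (18): (18 of them)
  2-simplices (12): (12 of them)

so the chain groups are C_0 ≅ Z^7, C_1 ≅ Z^18, C_2 ≅ Z^12.

Boundary ∂_1: C_1 → C_0 is given by ∂[p,q] = [q] − [p].
This gives a 7×18 integer matrix of rank 6; reducing to Smith normal form yields diagonal entries (1,1,1,1,1,1).

Boundary ∂_2: C_2 → C_1 sends each 2-simplex [p,q,r] to [q,r] − [p,r] + [p,q]. For instance
  ∂[v_0,v_3,v_5] = [v_3,v_5] − [v_0,v_5] + [v_0,v_3],
  ∂[v_0,v_2,v_3] = [v_2,v_3] − [v_0,v_3] + [v_0,v_2].
The resulting 18×12 matrix has rank 12, and its Smith normal form has invariant factors (1,1,1,1,1,1,1,1,1,1,1,2).

From H_k ≅ ker(∂_k) / im(∂_{k+1}) we obtain:

  H_0: rank C_0 − rank ∂_1 = 7 − 6 = 1, and the invariant factors of ∂_1 are all 1, so H_0 = Z.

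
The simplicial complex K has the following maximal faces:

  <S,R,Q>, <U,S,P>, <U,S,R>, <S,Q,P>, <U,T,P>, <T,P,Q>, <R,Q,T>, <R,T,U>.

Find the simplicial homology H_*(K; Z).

K has 6 vertices, 12 edges, 8 triangles.
rank ∂_0 = 0, rank ∂_1 = 5 ⇒ b_0 = 6 − 0 − 5 = 1; all invariant factors of ∂_1 are 1 so no torsion. So H_0 = Z.
rank ∂_1 = 5, rank ∂_2 = 7 ⇒ b_1 = 12 − 5 − 7 = 0; all invariant factors of ∂_2 are 1 so no torsion. So H_1 = 0.
rank ∂_2 = 7, rank ∂_3 = 0 ⇒ b_2 = 8 − 7 − 0 = 1. So H_2 = Z.

H_0 = Z,  H_1 = 0,  H_2 = Z.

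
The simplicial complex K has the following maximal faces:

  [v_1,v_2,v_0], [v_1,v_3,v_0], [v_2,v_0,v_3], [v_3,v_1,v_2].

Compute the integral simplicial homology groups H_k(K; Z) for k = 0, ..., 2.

K has 4 vertices, 6 edges, 4 triangles.
rank ∂_0 = 0, rank ∂_1 = 3 ⇒ b_0 = 4 − 0 − 3 = 1; all invariant factors of ∂_1 are 1 so no torsion. So H_0 = Z.
rank ∂_1 = 3, rank ∂_2 = 3 ⇒ b_1 = 6 − 3 − 3 = 0; all invariant factors of ∂_2 are 1 so no torsion. So H_1 = 0.
rank ∂_2 = 3, rank ∂_3 = 0 ⇒ b_2 = 4 − 3 − 0 = 1. So H_2 = Z.

H_0 ≅ Z,  H_1 = 0,  H_2 ≅ Z.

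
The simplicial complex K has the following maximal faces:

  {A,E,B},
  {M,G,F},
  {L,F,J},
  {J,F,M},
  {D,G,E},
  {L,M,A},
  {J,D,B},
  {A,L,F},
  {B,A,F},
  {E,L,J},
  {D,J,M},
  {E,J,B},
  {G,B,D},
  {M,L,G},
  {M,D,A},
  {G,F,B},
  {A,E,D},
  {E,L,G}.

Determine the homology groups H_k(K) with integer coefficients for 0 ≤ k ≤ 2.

K has 9 vertices, 27 edges, 18 triangles.
rank ∂_0 = 0, rank ∂_1 = 8 ⇒ b_0 = 9 − 0 − 8 = 1; all invariant factors of ∂_1 are 1 so no torsion. So H_0 ≅ Z.
rank ∂_1 = 8, rank ∂_2 = 18 ⇒ b_1 = 27 − 8 − 18 = 1; ∂_2 has invariant factor(s) [2] giving torsion. So H_1 ≅ Z ⊕ Z/2Z.
rank ∂_2 = 18, rank ∂_3 = 0 ⇒ b_2 = 18 − 18 − 0 = 0. So H_2 ≅ 0.

H_0 ≅ Z,  H_1 ≅ Z ⊕ Z/2Z,  H_2 = 0.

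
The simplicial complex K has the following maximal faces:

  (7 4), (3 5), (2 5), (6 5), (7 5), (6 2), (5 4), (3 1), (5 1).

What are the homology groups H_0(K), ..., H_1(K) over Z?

H_0 ≅ Z,  H_1 ≅ Z^3.

Order the vertices as 1 < 2 < 3 < 4 < 5 < 6 < 7. Listing each simplex with vertices in this order, K has dimension 1 with simplices:

  0-simplices (7): [1], [2], [3], [4], [5], [6], [7]
  1-simplices (9): [1,3], [1,5], [2,5], [2,6], [3,5], [4,5], [4,7], [5,6], [5,7]

Hence C_0 ≅ Z^7, C_1 ≅ Z^9.

∂_1: C_1 → C_0 maps an edge to its endpoints' difference, ∂[p,q] = q − p. For instance
  ∂[5,6] = [6] − [5].
As a 7×9 matrix over Z this has rank 6, with invariant factors (1,1,1,1,1,1).

Reading off H_k = ker ∂_k / im ∂_{k+1}:

  H_0: rank C_0 − rank ∂_1 = 7 − 6 = 1, and the invariant factors of ∂_1 are all 1, so H_0 ≅ Z.
  H_1: rank ker ∂_1 − rank ∂_2 = (9 − 6) − 0 = 3, and there is no ∂_2, so H_1 ≅ Z^3.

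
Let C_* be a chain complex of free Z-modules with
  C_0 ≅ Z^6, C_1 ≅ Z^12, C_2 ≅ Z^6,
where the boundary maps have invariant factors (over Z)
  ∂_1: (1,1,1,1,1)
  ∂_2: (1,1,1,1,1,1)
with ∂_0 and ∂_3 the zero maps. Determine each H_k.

H_0: b_0 = 6 − 0 − 5 = 1; torsion from ∂_1 factors > 1: none. So H_0 ≅ Z.
H_1: b_1 = 12 − 5 − 6 = 1; torsion from ∂_2 factors > 1: none. So H_1 ≅ Z.
H_2: b_2 = 6 − 6 − 0 = 0; torsion from ∂_3 factors > 1: none. So H_2 ≅ 0.

H_0 ≅ Z,  H_1 ≅ Z,  H_2 = 0.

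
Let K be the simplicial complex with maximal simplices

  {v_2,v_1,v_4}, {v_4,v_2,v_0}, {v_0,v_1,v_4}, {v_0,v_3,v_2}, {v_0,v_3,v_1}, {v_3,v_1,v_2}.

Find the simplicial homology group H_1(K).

We work with the vertex ordering v_0 < v_1 < v_2 < v_3 < v_4. The simplices of K, each written with vertices in increasing order, are:

  0-simplices (5): [v_0], [v_1], [v_2], [v_3], [v_4]
  1-simplices (9): [v_0,v_1], [v_0,v_2], [v_0,v_3], [v_0,v_4], [v_1,v_2], [v_1,v_3], [v_1,v_4], [v_2,v_3], [v_2,v_4]
  2-simplices (6): [v_0,v_1,v_3], [v_0,v_1,v_4], [v_0,v_2,v_3], [v_0,v_2,v_4], [v_1,v_2,v_3], [v_1,v_2,v_4]

so the chain groups are C_0 ≅ Z^5, C_1 ≅ Z^9, C_2 ≅ Z^6.

∂_1: C_1 → C_0 is given by ∂[p,q] = [q] − [p]. For instance
  ∂[v_1,v_4] = [v_4] − [v_1].
The resulting 5×9 matrix has rank 4, and its Smith normal form has invariant factors (1,1,1,1).

Boundary ∂_2: C_2 → C_1 sends each 2-simplex [p,q,r] to [q,r] − [p,r] + [p,q]. For instance
  ∂[v_0,v_2,v_4] = [v_2,v_4] − [v_0,v_4] + [v_0,v_2],
  ∂[v_1,v_2,v_4] = [v_2,v_4] − [v_1,v_4] + [v_1,v_2].
The resulting 9×6 matrix has rank 5, and its Smith normal form has invariant factors (1,1,1,1,1).

From H_k ≅ ker(∂_k) / im(∂_{k+1}) we obtain:

  H_1: rank ker ∂_1 − rank ∂_2 = (9 − 4) − 5 = 0, and the invariant factors of ∂_2 are all 1, so H_1 ≅ 0.

H_1 = 0.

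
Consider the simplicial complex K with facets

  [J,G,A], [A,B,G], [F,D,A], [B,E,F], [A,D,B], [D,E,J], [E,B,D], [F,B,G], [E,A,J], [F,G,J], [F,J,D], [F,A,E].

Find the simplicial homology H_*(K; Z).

H_0 ≅ Z,  H_1 ≅ Z/2,  H_2 = 0.

Order the vertices as A < B < D < E < F < G < J. Listing each simplex with vertices in this order, K has dimension 2 with simplices:

  0-simplices (7): A, B, D, E, F, G, J
  1-simplices (18): AB, AD, AE, AF, AG, AJ, BD, BE, BF, BG, DE, DF, DJ, EF, EJ, FG, FJ, GJ
  2-simplices (12): ABD, ABG, ADF, AEF, AEJ, AGJ, BDE, BEF, BFG, DEJ, DFJ, FGJ

giving chain groups C_0 ≅ Z^7, C_1 ≅ Z^18, C_2 ≅ Z^12.

Boundary ∂_1: C_1 → C_0 is given by ∂[p,q] = [q] − [p].
As a 7×18 matrix over Z this has rank 6, with invariant factors (1,1,1,1,1,1).

∂_2: C_2 → C_1 maps a triangle to the signed sum of its edges. For instance
  ∂BFG = FG − BG + BF,
  ∂ABD = BD − AD + AB.
As a 18×12 matrix over Z this has rank 12, with invariant factors (1,1,1,1,1,1,1,1,1,1,1,2).

Reading off H_k = ker ∂_k / im ∂_{k+1}:

  H_0: rank C_0 − rank ∂_1 = 7 − 6 = 1, and the invariant factors of ∂_1 are all 1, so H_0 ≅ Z.
  H_1: rank ker ∂_1 − rank ∂_2 = (18 − 6) − 12 = 0, and ∂_2 has invariant factor 2 > 1, so H_1 ≅ Z/2.
  H_2: rank ker ∂_2 − rank ∂_3 = (12 − 12) − 0 = 0, and there is no ∂_3, so H_2 ≅ 0.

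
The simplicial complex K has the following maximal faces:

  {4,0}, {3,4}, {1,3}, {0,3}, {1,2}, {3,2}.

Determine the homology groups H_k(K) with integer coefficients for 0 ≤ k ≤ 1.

H_0 ≅ Z,  H_1 ≅ Z^2.

Order the vertices as 0 < 1 < 2 < 3 < 4. Listing each simplex with vertices in this order, K has dimension 1 with simplices:

  0-simplices (5): [0], [1], [2], [3], [4]
  1-simplices (6): [0,3], [0,4], [1,2], [1,3], [2,3], [3,4]

so the chain groups are C_0 ≅ Z^5, C_1 ≅ Z^6.

The boundary map ∂_1: C_1 → C_0 maps an edge to its endpoints' difference, ∂[p,q] = q − p. For instance
  ∂[1,2] = [2] − [1].
The 5×6 boundary matrix has rank 4 and Smith normal form diag(1,1,1,1).

Reading off H_k = ker ∂_k / im ∂_{k+1}:

  H_0: rank C_0 − rank ∂_1 = 5 − 4 = 1, and the invariant factors of ∂_1 are all 1, so H_0 ≅ Z.
  H_1: rank ker ∂_1 − rank ∂_2 = (6 − 4) − 0 = 2, and there is no ∂_2, so H_1 ≅ Z^2.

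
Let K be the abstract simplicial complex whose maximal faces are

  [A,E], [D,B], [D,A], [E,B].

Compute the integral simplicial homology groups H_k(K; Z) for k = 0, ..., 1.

H_0 = Z,  H_1 = Z.

Fix the vertex order A < B < D < E and write every simplex with vertices in increasing order. Then dim K = 1 and the simplices of K are:

  0-simplices (4): A, B, D, E
  1-simplices (4): AD, AE, BD, BE

giving chain groups C_0 ≅ Z^4, C_1 ≅ Z^4.

∂_1: C_1 → C_0 maps an edge to its endpoints' difference, ∂[p,q] = q − p. For instance
  ∂BD = D − B.
As a 4×4 matrix over Z this has rank 3, with invariant factors (1,1,1).

Computing H_k = (kernel of ∂_k) / (image of ∂_{k+1}):

  H_0: rank C_0 − rank ∂_1 = 4 − 3 = 1, and the invariant factors of ∂_1 are all 1, so H_0 ≅ Z.
  H_1: rank ker ∂_1 − rank ∂_2 = (4 − 3) − 0 = 1, and there is no ∂_2, so H_1 ≅ Z.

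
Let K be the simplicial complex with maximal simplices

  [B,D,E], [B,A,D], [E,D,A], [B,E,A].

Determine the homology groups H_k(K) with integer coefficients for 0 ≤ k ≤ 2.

H_0 ≅ Z,  H_1 = 0,  H_2 ≅ Z.

Order the vertices as A < B < D < E. Listing each simplex with vertices in this order, K has dimension 2 with simplices:

  0-simplices (4): A, B, D, E
  1-simplices (6): AB, AD, AE, BD, BE, DE
  2-simplices (4): ABD, ABE, ADE, BDE

Hence C_0 ≅ Z^4, C_1 ≅ Z^6, C_2 ≅ Z^4.

∂_1: C_1 → C_0 is given by ∂[p,q] = [q] − [p].
The 4×6 boundary matrix has rank 3 and Smith normal form diag(1,1,1).

The boundary map ∂_2: C_2 → C_1 maps a triangle to the signed sum of its edges. For instance
  ∂ABE = BE − AE + AB,
  ∂BDE = DE − BE + BD.
The 6×4 boundary matrix has rank 3 and Smith normal form diag(1,1,1).

From H_k ≅ ker(∂_k) / im(∂_{k+1}) we obtain:

  H_0: rank C_0 − rank ∂_1 = 4 − 3 = 1, and the invariant factors of ∂_1 are all 1, so H_0 = Z.
  H_1: rank ker ∂_1 − rank ∂_2 = (6 − 3) − 3 = 0, and the invariant factors of ∂_2 are all 1, so H_1 = 0.
  H_2: rank ker ∂_2 − rank ∂_3 = (4 − 3) − 0 = 1, and there is no ∂_3, so H_2 = Z.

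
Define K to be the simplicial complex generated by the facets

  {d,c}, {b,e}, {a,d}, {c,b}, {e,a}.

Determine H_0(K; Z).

H_0 ≅ Z.

We work with the vertex ordering a < b < c < d < e. The simplices of K, each written with vertices in increasing order, are:

  0-simplices (5): a, b, c, d, e
  1-simplices (5): ad, ae, bc, be, cd

Hence C_0 ≅ Z^5, C_1 ≅ Z^5.

Boundary ∂_1: C_1 → C_0 sends each edge [p,q] (with p < q) to q − p. For instance
  ∂ad = d − a.
This gives a 5×5 integer matrix of rank 4; reducing to Smith normal form yields diagonal entries (1,1,1,1).

Now H_k = ker ∂_k / im ∂_{k+1}, so:

  H_0: rank C_0 − rank ∂_1 = 5 − 4 = 1, and the invariant factors of ∂_1 are all 1, so H_0 = Z.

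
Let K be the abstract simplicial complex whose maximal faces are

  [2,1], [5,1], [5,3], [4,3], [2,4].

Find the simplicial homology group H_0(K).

K has 5 vertices, 5 edges.
rank ∂_0 = 0, rank ∂_1 = 4 ⇒ b_0 = 5 − 0 − 4 = 1; all invariant factors of ∂_1 are 1 so no torsion. So H_0 ≅ Z.

H_0 = Z.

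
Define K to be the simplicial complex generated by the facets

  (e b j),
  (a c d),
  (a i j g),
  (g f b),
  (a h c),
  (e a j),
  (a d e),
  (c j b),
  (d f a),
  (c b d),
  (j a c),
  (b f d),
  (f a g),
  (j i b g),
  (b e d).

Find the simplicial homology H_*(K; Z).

Order the vertices as a < b < c < d < e < f < g < h < i < j. Listing each simplex with vertices in this order, K has dimension 3 with simplices:

  0-simplices (10): a, b, c, d, e, f, g, h, i, j
  1-simplices (25): ac, ad, ae, af, ag, ah, ai, aj, bc, bd, be, bf, bg, bi, bj, cd, ch, cj, de, df, ej, fg, gi, gj, ij
  2-simplices (20): acd, ach, acj, ade, adf, aej, afg, agi, agj, aij, bcd, bcj, bde, bdf, bej, bfg, bgi, bgj, bij, gij
  3-simplices (2): agij, bgij

Hence C_0 ≅ Z^10, C_1 ≅ Z^25, C_2 ≅ Z^20, C_3 ≅ Z^2.

∂_1: C_1 → C_0 is given by ∂[p,q] = [q] − [p]. For instance
  ∂ij = j − i.
As a 10×25 matrix over Z this has rank 9, with invariant factors (1,1,1,1,1,1,1,1,1).

∂_2: C_2 → C_1 sends each 2-simplex [p,q,r] to [q,r] − [p,r] + [p,q]. For instance
  ∂bej = ej − bj + be,
  ∂aij = ij − aj + ai.
As a 25×20 matrix over Z this has rank 16, with invariant factors (1,1,1,1,1,1,1,1,1,1,1,1,1,1,1,1).

Boundary ∂_3: C_3 → C_2 sends each 3-simplex σ to the alternating sum Σ_i (−1)^i (σ with its i-th vertex removed). For instance
  ∂bgij = gij − bij + bgj − bgi,
  ∂agij = gij − aij + agj − agi.
The 20×2 boundary matrix has rank 2 and Smith normal form diag(1,1).

Now H_k = ker ∂_k / im ∂_{k+1}, so:

  H_0: rank C_0 − rank ∂_1 = 10 − 9 = 1, and the invariant factors of ∂_1 are all 1, so H_0 ≅ Z.
  H_1: rank ker ∂_1 − rank ∂_2 = (25 − 9) − 16 = 0, and the invariant factors of ∂_2 are all 1, so H_1 ≅ 0.
  H_2: rank ker ∂_2 − rank ∂_3 = (20 − 16) − 2 = 2, and the invariant factors of ∂_3 are all 1, so H_2 ≅ Z^2.
  H_3: rank ker ∂_3 − rank ∂_4 = (2 − 2) − 0 = 0, and there is no ∂_4, so H_3 ≅ 0.

As a check, the Euler characteristic is 10 − 25 + 20 − 2 = 3, which agrees with 1 − 0 + 2 − 0 = 3.

H_0 ≅ Z,  H_1 = 0,  H_2 ≅ Z^2,  H_3 = 0.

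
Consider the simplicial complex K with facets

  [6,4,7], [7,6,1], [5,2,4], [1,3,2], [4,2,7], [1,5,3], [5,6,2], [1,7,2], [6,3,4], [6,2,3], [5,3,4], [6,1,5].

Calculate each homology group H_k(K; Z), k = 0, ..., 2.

H_0 ≅ Z,  H_1 ≅ Z_2,  H_2 = 0.

We work with the vertex ordering 1 < 2 < 3 < 4 < 5 < 6 < 7. The simplices of K, each written with vertices in increasing order, are:

  0-simplices (7): [1], [2], [3], [4], [5], [6], [7]
  1-simplices (18): [1,2], [1,3], [1,5], [1,6], [1,7], [2,3], [2,4], [2,5], [2,6], [2,7], [3,4], [3,5], [3,6], [4,5], [4,6], [4,7], [5,6], [6,7]
  2-simplices (12): [1,2,3], [1,2,7], [1,3,5], [1,5,6], [1,6,7], [2,3,6], [2,4,5], [2,4,7], [2,5,6], [3,4,5], [3,4,6], [4,6,7]

so the chain groups are C_0 ≅ Z^7, C_1 ≅ Z^18, C_2 ≅ Z^12.

Boundary ∂_1: C_1 → C_0 maps an edge to its endpoints' difference, ∂[p,q] = q − p.
This gives a 7×18 integer matrix of rank 6; reducing to Smith normal form yields diagonal entries (1,1,1,1,1,1).

The boundary map ∂_2: C_2 → C_1 acts by ∂[p,q,r] = [q,r] − [p,r] + [p,q]. For instance
  ∂[4,6,7] = [6,7] − [4,7] + [4,6],
  ∂[2,5,6] = [5,6] − [2,6] + [2,5].
The 18×12 boundary matrix has rank 12 and Smith normal form diag(1,1,1,1,1,1,1,1,1,1,1,2).

Computing H_k = (kernel of ∂_k) / (image of ∂_{k+1}):

  H_0: rank C_0 − rank ∂_1 = 7 − 6 = 1, and the invariant factors of ∂_1 are all 1, so H_0 = Z.
  H_1: rank ker ∂_1 − rank ∂_2 = (18 − 6) − 12 = 0, and ∂_2 has invariant factor 2 > 1, so H_1 = Z_2.
  H_2: rank ker ∂_2 − rank ∂_3 = (12 − 12) − 0 = 0, and there is no ∂_3, so H_2 = 0.

As a check, the Euler characteristic is 7 − 18 + 12 = 1, which agrees with 1 − 0 + 0 = 1.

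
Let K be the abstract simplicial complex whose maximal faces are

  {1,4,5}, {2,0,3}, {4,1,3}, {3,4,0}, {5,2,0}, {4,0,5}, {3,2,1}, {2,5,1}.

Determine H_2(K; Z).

Fix the vertex order 0 < 1 < 2 < 3 < 4 < 5 and write every simplex with vertices in increasing order. Then dim K = 2 and the simplices of K are:

  0-simplices (6): [0], [1], [2], [3], [4], [5]
  1-simplices (12): [0,2], [0,3], [0,4], [0,5], [1,2], [1,3], [1,4], [1,5], [2,3], [2,5], [3,4], [4,5]
  2-simplices (8): [0,2,3], [0,2,5], [0,3,4], [0,4,5], [1,2,3], [1,2,5], [1,3,4], [1,4,5]

Hence C_0 ≅ Z^6, C_1 ≅ Z^12, C_2 ≅ Z^8.

∂_1: C_1 → C_0 is given by ∂[p,q] = [q] − [p].
The resulting 6×12 matrix has rank 5, and its Smith normal form has invariant factors (1,1,1,1,1).

∂_2: C_2 → C_1 sends each 2-simplex [p,q,r] to [q,r] − [p,r] + [p,q]. For instance
  ∂[0,4,5] = [4,5] − [0,5] + [0,4],
  ∂[1,4,5] = [4,5] − [1,5] + [1,4].
This gives a 12×8 integer matrix of rank 7; reducing to Smith normal form yields diagonal entries (1,1,1,1,1,1,1).

Now H_k = ker ∂_k / im ∂_{k+1}, so:

  H_2: rank ker ∂_2 − rank ∂_3 = (8 − 7) − 0 = 1, and there is no ∂_3, so H_2 ≅ Z.

(K is a triangulation of the 2-sphere S^2.)

H_2 ≅ Z.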